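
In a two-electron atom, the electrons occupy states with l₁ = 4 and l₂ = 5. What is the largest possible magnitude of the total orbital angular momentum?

|L_tot|_max = 3√10 ℏ ≈ 9.487ℏ

Angular momentum addition gives L = |l₁ − l₂|, …, l₁ + l₂.
Allowed values: L = 1, 2, 3, 4, 5, 6, 7, 8, 9.
The largest magnitude corresponds to L = 9: |L_tot| = ℏ√(9·10) = 3√10 ℏ.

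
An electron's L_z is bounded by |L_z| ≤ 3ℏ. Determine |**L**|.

|L| = 2√3 ℏ ≈ 3.464ℏ

The maximum L_z equals lℏ, giving l = 3.
Then |L| = ℏ√(3·4) = 2√3 ℏ.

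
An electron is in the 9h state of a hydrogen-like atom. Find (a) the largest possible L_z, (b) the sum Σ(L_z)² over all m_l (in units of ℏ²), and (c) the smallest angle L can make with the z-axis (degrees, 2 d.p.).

L_z,max = 5ℏ; Σ(L_z)² = 110 ℏ²; θ_min ≈ 24.09°

For 9h, l = 5.
L_z,max = lℏ = 5ℏ.
Σ m_l² = 110, so Σ(L_z)² = 110 ℏ².
cos θ_min = 5/√30, so θ_min ≈ 24.09°.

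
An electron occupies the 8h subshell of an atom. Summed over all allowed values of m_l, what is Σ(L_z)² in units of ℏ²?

Σ(L_z)² = 110 ℏ²

8h means n = 8, l = 5.
m_l runs from −5 to 5, i.e. {-5, -4, -3, -2, -1, 0, 1, 2, 3, 4, 5}.
Σ m_l² = l(l+1)(2l+1)/3 = 5·6·11/3 = 110.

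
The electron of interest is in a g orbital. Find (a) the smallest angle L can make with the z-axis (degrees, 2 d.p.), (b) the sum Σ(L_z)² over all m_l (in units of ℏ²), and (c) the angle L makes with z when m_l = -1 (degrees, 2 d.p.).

G corresponds to l = 4.
cos θ_min = 4/√20, so θ_min ≈ 26.57°.
Σ m_l² = 60, so Σ(L_z)² = 60 ℏ².
For m_l = -1: cos θ = -1/√20, θ ≈ 102.92°.

θ_min ≈ 26.57°; Σ(L_z)² = 60 ℏ²; θ(m_l=-1) ≈ 102.92°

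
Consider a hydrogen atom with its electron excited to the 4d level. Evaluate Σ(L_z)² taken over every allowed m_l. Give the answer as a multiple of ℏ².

Σ(L_z)² = 10 ℏ²

The 4d level has l = 2.
m_l ∈ {-2, -1, 0, 1, 2}.
Summing m² from −2 to 2: Σ m_l² = 10.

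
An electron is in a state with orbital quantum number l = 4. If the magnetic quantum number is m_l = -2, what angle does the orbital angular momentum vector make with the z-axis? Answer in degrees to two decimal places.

|L| = ℏ√(l(l+1)) = 2√5 ℏ.
L_z = m_l ℏ = −2ℏ.
cos θ = L_z/|L| = -2/√20, so θ ≈ 116.57°.

θ ≈ 116.57°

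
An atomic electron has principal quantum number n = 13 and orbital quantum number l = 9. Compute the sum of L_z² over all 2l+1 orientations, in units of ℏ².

Σ(L_z)² = 570 ℏ²

The allowed m_l values are -9, -8, -7, -6, -5, -4, -3, -2, -1, 0, 1, 2, 3, 4, 5, 6, 7, 8, 9.
Summing m² from −9 to 9: Σ m_l² = 570.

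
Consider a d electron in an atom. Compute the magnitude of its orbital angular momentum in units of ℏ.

|L| = √6 ℏ ≈ 2.449ℏ

The letter d corresponds to l = 2.
|L| = ℏ√(l(l+1)) = ℏ√(2·3) = √6 ℏ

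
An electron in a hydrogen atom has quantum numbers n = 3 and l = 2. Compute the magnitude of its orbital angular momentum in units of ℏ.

|L| = √6 ℏ ≈ 2.449ℏ

|L| = ℏ√(l(l+1)) = ℏ√(2·3) = √6 ℏ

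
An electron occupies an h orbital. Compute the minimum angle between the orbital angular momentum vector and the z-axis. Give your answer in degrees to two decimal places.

For an h orbital, l = 5.
|L|² = l(l+1)ℏ² = 30ℏ², so |L| = √30 ℏ.
The smallest angle corresponds to the largest L_z, i.e. m_l = l = 5, giving L_z = 5ℏ.
cos θ_min = 5/√30, so θ_min ≈ 24.09°.

θ_min ≈ 24.09°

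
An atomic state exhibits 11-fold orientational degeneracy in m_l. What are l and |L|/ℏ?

2l + 1 = 11 ⇒ l = 5.
|L| = ℏ√(l(l+1)) = ℏ√(5·6) = √30 ℏ.

l = 5, |L| = √30 ℏ ≈ 5.477ℏ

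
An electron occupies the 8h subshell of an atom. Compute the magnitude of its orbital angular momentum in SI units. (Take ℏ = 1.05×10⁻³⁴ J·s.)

The 8h subshell has l = 5.
|L| = ℏ√(l(l+1)) = ℏ√(5·6) = √30 ℏ
Numerically, |L| = 5.477 × (1.05×10⁻³⁴ J·s) = 5.75×10⁻³⁴ J·s.

|L| = 5.75×10⁻³⁴ J·s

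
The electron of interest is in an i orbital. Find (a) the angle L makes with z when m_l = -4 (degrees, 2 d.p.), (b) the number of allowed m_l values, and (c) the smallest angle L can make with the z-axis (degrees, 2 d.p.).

The letter i corresponds to l = 6.
For m_l = -4: cos θ = -4/√42, θ ≈ 128.11°.
There are 2l+1 = 13 values of m_l.
cos θ_min = 6/√42, so θ_min ≈ 22.21°.

θ(m_l=-4) ≈ 128.11°; 13 values; θ_min ≈ 22.21°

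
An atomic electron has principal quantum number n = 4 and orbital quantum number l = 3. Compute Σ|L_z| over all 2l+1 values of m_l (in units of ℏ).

Σ|L_z| = 12 ℏ

The allowed m_l values are -3, -2, -1, 0, 1, 2, 3.
Σ|m_l| = 2·3(3+1)/2 = 12.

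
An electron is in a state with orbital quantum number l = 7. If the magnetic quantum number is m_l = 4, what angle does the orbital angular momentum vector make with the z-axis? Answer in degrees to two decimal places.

|L|² = l(l+1)ℏ² = 56ℏ², so |L| = 2√14 ℏ.
L_z = m_l ℏ = 4ℏ.
cos θ = L_z/|L| = 4/√56, so θ ≈ 57.69°.

θ ≈ 57.69°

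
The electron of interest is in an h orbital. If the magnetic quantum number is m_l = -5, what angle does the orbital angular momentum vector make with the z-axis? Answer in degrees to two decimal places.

An h state has l = 5.
|L|² = l(l+1)ℏ² = 30ℏ², so |L| = √30 ℏ.
L_z = m_l ℏ = −5ℏ.
cos θ = L_z/|L| = -5/√30, so θ ≈ 155.91°.

θ ≈ 155.91°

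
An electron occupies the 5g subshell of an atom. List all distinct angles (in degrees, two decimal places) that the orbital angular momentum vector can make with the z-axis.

For 5g, l = 4.
|L| = √(l(l+1)) ℏ = 2√5 ℏ.
cos θ = m_l/√20 for each m_l ∈ {-4, -3, -2, -1, 0, 1, 2, 3, 4}.

θ ∈ {26.57°, 47.87°, 63.43°, 77.08°, 90.00°, 102.92°, 116.57°, 132.13°, 153.43°}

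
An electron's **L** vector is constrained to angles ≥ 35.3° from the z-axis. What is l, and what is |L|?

l = 2, |L| = √6 ℏ ≈ 2.449ℏ

At minimum angle, m_l = l, so cos θ = l/√(l(l+1)); cos²θ = l/(l+1) = 0.6661.
Solving: l = 2.
Then |L| = ℏ√(2·3) = √6 ℏ.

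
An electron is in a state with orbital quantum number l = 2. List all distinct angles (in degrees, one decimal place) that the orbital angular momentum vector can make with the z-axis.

|L|² = l(l+1)ℏ² = 6ℏ², so |L| = √6 ℏ.
cos θ = m_l/√6 for each m_l ∈ {-2, -1, 0, 1, 2}.

θ ∈ {35.3°, 65.9°, 90.0°, 114.1°, 144.7°}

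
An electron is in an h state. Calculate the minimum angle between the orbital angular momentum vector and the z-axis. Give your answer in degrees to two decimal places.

θ_min ≈ 24.09°

H corresponds to l = 5.
|L|² = l(l+1)ℏ² = 30ℏ², so |L| = √30 ℏ.
The smallest angle corresponds to the largest L_z, i.e. m_l = l = 5, giving L_z = 5ℏ.
cos θ_min = 5/√30, so θ_min ≈ 24.09°.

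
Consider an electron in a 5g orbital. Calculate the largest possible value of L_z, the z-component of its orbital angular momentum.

5g means n = 5, l = 4.
L_z = m_l ℏ with m_l ∈ {−4, …, 4}; the maximum is m_l = 4.

L_z,max = 4ℏ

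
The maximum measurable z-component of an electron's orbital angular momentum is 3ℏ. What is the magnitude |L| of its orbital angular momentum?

The maximum L_z equals lℏ, giving l = 3.
|L| = ℏ√(l(l+1)) = 2√3 ℏ.

|L| = 2√3 ℏ ≈ 3.464ℏ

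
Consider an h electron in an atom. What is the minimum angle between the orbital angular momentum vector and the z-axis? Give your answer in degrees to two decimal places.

θ_min ≈ 24.09°

H corresponds to l = 5.
|L|² = l(l+1)ℏ² = 30ℏ², so |L| = √30 ℏ.
The smallest angle corresponds to the largest L_z, i.e. m_l = l = 5, giving L_z = 5ℏ.
cos θ_min = 5/√30, so θ_min ≈ 24.09°.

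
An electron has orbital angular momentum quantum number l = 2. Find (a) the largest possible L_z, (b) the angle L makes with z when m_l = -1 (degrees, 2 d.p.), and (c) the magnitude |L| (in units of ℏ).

L_z,max = lℏ = 2ℏ.
For m_l = -1: cos θ = -1/√6, θ ≈ 114.09°.
|L| = ℏ√(2·3) = √6 ℏ ≈ 2.449ℏ.

L_z,max = 2ℏ; θ(m_l=-1) ≈ 114.09°; |L| = √6 ℏ ≈ 2.449ℏ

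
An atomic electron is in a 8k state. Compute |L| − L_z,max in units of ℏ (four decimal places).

For 8k, l = 7.
|L| = 2√14 ℏ ≈ 7.4833ℏ, while L_z,max = lℏ = 7ℏ.
The difference is (2√14 − 7)ℏ ≈ 0.4833ℏ.

|L| − L_z,max ≈ 0.4833ℏ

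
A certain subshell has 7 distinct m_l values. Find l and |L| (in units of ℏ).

l = 3, |L| = 2√3 ℏ ≈ 3.464ℏ

7 = 2l + 1, so l = (7−1)/2 = 3.
|L| = ℏ√(l(l+1)) = ℏ√(3·4) = 2√3 ℏ.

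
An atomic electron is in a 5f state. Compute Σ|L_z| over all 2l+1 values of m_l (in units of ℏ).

5f means n = 5, l = 3.
The allowed m_l values are -3, -2, -1, 0, 1, 2, 3.
Σ|m_l| = 2·3(3+1)/2 = 12.

Σ|L_z| = 12 ℏ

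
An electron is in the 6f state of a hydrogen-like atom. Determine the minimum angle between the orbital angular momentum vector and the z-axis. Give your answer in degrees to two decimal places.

6f means n = 6, l = 3.
|L| = √(l(l+1)) ℏ = 2√3 ℏ.
The smallest angle corresponds to the largest L_z, i.e. m_l = l = 3, giving L_z = 3ℏ.
cos θ_min = 3/√12, so θ_min ≈ 30.00°.

θ_min ≈ 30.00°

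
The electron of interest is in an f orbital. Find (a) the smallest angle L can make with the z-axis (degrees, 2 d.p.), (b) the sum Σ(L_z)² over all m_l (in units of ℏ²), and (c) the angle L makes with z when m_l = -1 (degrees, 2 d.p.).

For an f orbital, l = 3.
cos θ_min = 3/√12, so θ_min ≈ 30.00°.
Σ m_l² = 28, so Σ(L_z)² = 28 ℏ².
For m_l = -1: cos θ = -1/√12, θ ≈ 106.78°.

θ_min ≈ 30.00°; Σ(L_z)² = 28 ℏ²; θ(m_l=-1) ≈ 106.78°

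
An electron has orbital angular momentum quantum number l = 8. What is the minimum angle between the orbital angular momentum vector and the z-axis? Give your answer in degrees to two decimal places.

|L| = ℏ√(l(l+1)) = 6√2 ℏ.
The smallest angle corresponds to the largest L_z, i.e. m_l = l = 8, giving L_z = 8ℏ.
cos θ_min = 8/√72, so θ_min ≈ 19.47°.

θ_min ≈ 19.47°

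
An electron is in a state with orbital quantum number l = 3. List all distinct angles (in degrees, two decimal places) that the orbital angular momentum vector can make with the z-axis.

θ ∈ {30.00°, 54.74°, 73.22°, 90.00°, 106.78°, 125.26°, 150.00°}

|L|² = l(l+1)ℏ² = 12ℏ², so |L| = 2√3 ℏ.
cos θ = m_l/√12 for each m_l ∈ {-3, -2, -1, 0, 1, 2, 3}.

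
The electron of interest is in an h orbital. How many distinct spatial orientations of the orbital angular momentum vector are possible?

11

An h state has l = 5.
The number of m_l values is 2l + 1 = 2·5 + 1 = 11.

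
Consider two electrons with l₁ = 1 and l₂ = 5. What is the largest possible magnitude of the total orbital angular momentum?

|L_tot|_max = √42 ℏ ≈ 6.481ℏ

The total orbital quantum number L ranges from |l₁ − l₂| to l₁ + l₂ in integer steps.
So L can be 4, 5, 6.
The largest magnitude corresponds to L = 6: |L_tot| = ℏ√(6·7) = √42 ℏ.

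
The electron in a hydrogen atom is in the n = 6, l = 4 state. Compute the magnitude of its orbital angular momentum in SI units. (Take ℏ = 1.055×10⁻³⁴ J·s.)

|L| = 4.718×10⁻³⁴ J·s

|L| = ℏ√(l(l+1)) = ℏ√(4·5) = 2√5 ℏ
Numerically, |L| = 4.472 × (1.055×10⁻³⁴ J·s) = 4.718×10⁻³⁴ J·s.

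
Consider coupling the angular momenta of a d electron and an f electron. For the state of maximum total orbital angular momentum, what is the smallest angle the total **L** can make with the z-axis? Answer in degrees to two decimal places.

The total orbital quantum number L ranges from |l₁ − l₂| to l₁ + l₂ in integer steps.
Allowed values: L = 1, 2, 3, 4, 5.
The maximum is L = 5, with |L_tot| = ℏ√(5·6) = √30 ℏ.
The minimum angle with z is arccos(5/√30) ≈ 24.09°.

θ_min ≈ 24.09°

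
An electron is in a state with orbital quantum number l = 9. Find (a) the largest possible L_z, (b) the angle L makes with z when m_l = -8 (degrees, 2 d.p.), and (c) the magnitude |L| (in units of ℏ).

L_z,max = 9ℏ; θ(m_l=-8) ≈ 147.49°; |L| = 3√10 ℏ ≈ 9.487ℏ

L_z,max = lℏ = 9ℏ.
For m_l = -8: cos θ = -8/√90, θ ≈ 147.49°.
|L| = ℏ√(9·10) = 3√10 ℏ ≈ 9.487ℏ.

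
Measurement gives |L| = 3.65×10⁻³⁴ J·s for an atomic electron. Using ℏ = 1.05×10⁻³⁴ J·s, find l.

l = 3

In units of ℏ, |L| ≈ 3.476.
l(l+1) ≈ 3.476² ≈ 12.08, so l = 3.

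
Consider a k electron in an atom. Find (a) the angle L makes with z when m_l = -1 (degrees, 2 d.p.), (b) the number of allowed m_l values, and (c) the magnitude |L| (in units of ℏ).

θ(m_l=-1) ≈ 97.68°; 15 values; |L| = 2√14 ℏ ≈ 7.483ℏ

The letter k corresponds to l = 7.
For m_l = -1: cos θ = -1/√56, θ ≈ 97.68°.
There are 2l+1 = 15 values of m_l.
|L| = ℏ√(7·8) = 2√14 ℏ ≈ 7.483ℏ.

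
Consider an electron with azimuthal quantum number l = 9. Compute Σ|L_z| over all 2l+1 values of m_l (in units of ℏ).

m_l ∈ {-9, -8, -7, -6, -5, -4, -3, -2, -1, 0, 1, 2, 3, 4, 5, 6, 7, 8, 9}.
Σ|m_l| = 2(1+2+…+9) = 90.

Σ|L_z| = 90 ℏ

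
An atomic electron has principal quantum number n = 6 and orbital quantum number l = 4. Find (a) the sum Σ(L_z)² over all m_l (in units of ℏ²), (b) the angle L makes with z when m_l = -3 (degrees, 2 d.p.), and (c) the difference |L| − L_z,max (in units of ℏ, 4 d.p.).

Σ(L_z)² = 60 ℏ²; θ(m_l=-3) ≈ 132.13°; |L|−L_z,max ≈ 0.4721ℏ

Σ m_l² = 60, so Σ(L_z)² = 60 ℏ².
For m_l = -3: cos θ = -3/√20, θ ≈ 132.13°.
|L| − L_z,max = (2√5 − 4)ℏ ≈ 0.4721ℏ.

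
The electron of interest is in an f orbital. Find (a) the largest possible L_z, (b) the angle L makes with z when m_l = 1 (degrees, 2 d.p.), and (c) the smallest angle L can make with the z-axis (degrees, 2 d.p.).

L_z,max = 3ℏ; θ(m_l=1) ≈ 73.22°; θ_min ≈ 30.00°

An f state has l = 3.
L_z,max = lℏ = 3ℏ.
For m_l = 1: cos θ = 1/√12, θ ≈ 73.22°.
cos θ_min = 3/√12, so θ_min ≈ 30.00°.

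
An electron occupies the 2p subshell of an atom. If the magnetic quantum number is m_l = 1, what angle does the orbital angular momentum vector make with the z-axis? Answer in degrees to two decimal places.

The 2p subshell has l = 1.
|L|² = l(l+1)ℏ² = 2ℏ², so |L| = √2 ℏ.
L_z = m_l ℏ = 1ℏ.
cos θ = L_z/|L| = 1/√2, so θ ≈ 45.00°.

θ ≈ 45.00°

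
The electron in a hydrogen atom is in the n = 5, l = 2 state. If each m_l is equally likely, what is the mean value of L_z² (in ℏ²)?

⟨L_z²⟩ = 2 ℏ²

The allowed m_l values are -2, -1, 0, 1, 2.
Average of L_z² over 5 states: 10/5 ℏ² = 2 ℏ².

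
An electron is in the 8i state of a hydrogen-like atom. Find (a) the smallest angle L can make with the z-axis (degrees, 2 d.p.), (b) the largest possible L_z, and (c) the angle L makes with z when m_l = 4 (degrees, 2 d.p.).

The 8i subshell has l = 6.
cos θ_min = 6/√42, so θ_min ≈ 22.21°.
L_z,max = lℏ = 6ℏ.
For m_l = 4: cos θ = 4/√42, θ ≈ 51.89°.

θ_min ≈ 22.21°; L_z,max = 6ℏ; θ(m_l=4) ≈ 51.89°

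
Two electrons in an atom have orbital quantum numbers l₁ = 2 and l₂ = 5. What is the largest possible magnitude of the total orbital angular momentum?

By the triangle rule, |l₁ − l₂| ≤ L ≤ l₁ + l₂.
Allowed values: L = 3, 4, 5, 6, 7.
The largest magnitude corresponds to L = 7: |L_tot| = ℏ√(7·8) = 2√14 ℏ.

|L_tot|_max = 2√14 ℏ ≈ 7.483ℏ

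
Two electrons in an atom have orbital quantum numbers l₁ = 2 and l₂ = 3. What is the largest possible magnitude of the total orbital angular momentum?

Angular momentum addition gives L = |l₁ − l₂|, …, l₁ + l₂.
So L can be 1, 2, 3, 4, 5.
The largest magnitude corresponds to L = 5: |L_tot| = ℏ√(5·6) = √30 ℏ.

|L_tot|_max = √30 ℏ ≈ 5.477ℏ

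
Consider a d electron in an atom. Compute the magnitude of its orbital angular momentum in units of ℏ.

|L| = √6 ℏ ≈ 2.449ℏ

For a d orbital, l = 2.
|L| = ℏ√(l(l+1)) = ℏ√(2·3) = √6 ℏ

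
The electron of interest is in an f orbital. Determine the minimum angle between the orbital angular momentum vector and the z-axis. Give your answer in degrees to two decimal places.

θ_min ≈ 30.00°

The letter f corresponds to l = 3.
|L| = ℏ√(l(l+1)) = 2√3 ℏ.
The smallest angle corresponds to the largest L_z, i.e. m_l = l = 3, giving L_z = 3ℏ.
cos θ_min = 3/√12, so θ_min ≈ 30.00°.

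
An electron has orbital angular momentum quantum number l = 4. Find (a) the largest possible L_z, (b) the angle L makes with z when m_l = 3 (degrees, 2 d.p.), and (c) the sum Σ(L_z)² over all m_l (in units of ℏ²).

L_z,max = 4ℏ; θ(m_l=3) ≈ 47.87°; Σ(L_z)² = 60 ℏ²

L_z,max = lℏ = 4ℏ.
For m_l = 3: cos θ = 3/√20, θ ≈ 47.87°.
Σ m_l² = 60, so Σ(L_z)² = 60 ℏ².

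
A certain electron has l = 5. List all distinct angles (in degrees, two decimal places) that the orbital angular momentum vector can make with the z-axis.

θ ∈ {24.09°, 43.09°, 56.79°, 68.58°, 79.48°, 90.00°, 100.52°, 111.42°, 123.21°, 136.91°, 155.91°}

|L| = ℏ√(l(l+1)) = √30 ℏ.
cos θ = m_l/√30 for each m_l ∈ {-5, -4, -3, -2, -1, 0, 1, 2, 3, 4, 5}.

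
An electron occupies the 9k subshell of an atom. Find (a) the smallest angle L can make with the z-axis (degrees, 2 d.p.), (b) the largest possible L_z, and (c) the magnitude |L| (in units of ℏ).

For 9k, l = 7.
cos θ_min = 7/√56, so θ_min ≈ 20.70°.
L_z,max = lℏ = 7ℏ.
|L| = ℏ√(7·8) = 2√14 ℏ ≈ 7.483ℏ.

θ_min ≈ 20.70°; L_z,max = 7ℏ; |L| = 2√14 ℏ ≈ 7.483ℏ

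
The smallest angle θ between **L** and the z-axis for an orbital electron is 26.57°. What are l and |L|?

l = 4, |L| = 2√5 ℏ ≈ 4.472ℏ

cos θ_min = l/√(l(l+1)) = √(l/(l+1)), so l/(l+1) = cos²(26.57°) = 0.7999.
Thus l = 0.7999/(1 − 0.7999) ≈ 4.
Then |L| = ℏ√(4·5) = 2√5 ℏ.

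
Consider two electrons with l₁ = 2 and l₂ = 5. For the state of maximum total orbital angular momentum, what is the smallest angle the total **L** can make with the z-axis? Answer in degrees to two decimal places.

By the triangle rule, |l₁ − l₂| ≤ L ≤ l₁ + l₂.
Allowed values: L = 3, 4, 5, 6, 7.
The maximum is L = 7, with |L_tot| = ℏ√(7·8) = 2√14 ℏ.
The minimum angle with z is arccos(7/√56) ≈ 20.70°.

θ_min ≈ 20.70°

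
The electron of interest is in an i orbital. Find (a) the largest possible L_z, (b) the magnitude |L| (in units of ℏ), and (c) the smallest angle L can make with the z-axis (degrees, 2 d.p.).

For an i orbital, l = 6.
L_z,max = lℏ = 6ℏ.
|L| = ℏ√(6·7) = √42 ℏ ≈ 6.481ℏ.
cos θ_min = 6/√42, so θ_min ≈ 22.21°.

L_z,max = 6ℏ; |L| = √42 ℏ ≈ 6.481ℏ; θ_min ≈ 22.21°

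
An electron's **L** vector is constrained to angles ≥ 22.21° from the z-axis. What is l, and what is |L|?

cos²θ_min = l/(l+1) = 0.8571.
l = cos²θ/sin²θ ≈ 6.
Then |L| = ℏ√(6·7) = √42 ℏ.

l = 6, |L| = √42 ℏ ≈ 6.481ℏ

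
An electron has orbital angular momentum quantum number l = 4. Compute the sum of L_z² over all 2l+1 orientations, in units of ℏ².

Σ(L_z)² = 60 ℏ²

m_l ∈ {-4, -3, -2, -1, 0, 1, 2, 3, 4}.
Σ m_l² = 2·(1 + 4 + 9 + 16) = 60.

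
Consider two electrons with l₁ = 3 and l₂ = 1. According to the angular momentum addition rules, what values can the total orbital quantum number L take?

L = 2, 3, 4

L runs from |3 − 1| = 2 to 3 + 1 = 4.
Allowed values: L = 2, 3, 4.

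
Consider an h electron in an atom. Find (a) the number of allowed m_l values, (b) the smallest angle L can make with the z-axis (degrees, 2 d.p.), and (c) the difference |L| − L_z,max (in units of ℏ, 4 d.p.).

11 values; θ_min ≈ 24.09°; |L|−L_z,max ≈ 0.4772ℏ

The letter h corresponds to l = 5.
There are 2l+1 = 11 values of m_l.
cos θ_min = 5/√30, so θ_min ≈ 24.09°.
|L| − L_z,max = (√30 − 5)ℏ ≈ 0.4772ℏ.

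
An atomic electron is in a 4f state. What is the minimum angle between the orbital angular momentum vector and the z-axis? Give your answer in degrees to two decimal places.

The 4f subshell has l = 3.
|L| = ℏ√(l(l+1)) = 2√3 ℏ.
The smallest angle corresponds to the largest L_z, i.e. m_l = l = 3, giving L_z = 3ℏ.
cos θ_min = 3/√12, so θ_min ≈ 30.00°.

θ_min ≈ 30.00°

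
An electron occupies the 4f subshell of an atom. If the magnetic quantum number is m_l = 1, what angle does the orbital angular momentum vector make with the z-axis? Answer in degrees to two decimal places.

The 4f subshell has l = 3.
|L| = √(l(l+1)) ℏ = 2√3 ℏ.
L_z = m_l ℏ = 1ℏ.
cos θ = L_z/|L| = 1/√12, so θ ≈ 73.22°.

θ ≈ 73.22°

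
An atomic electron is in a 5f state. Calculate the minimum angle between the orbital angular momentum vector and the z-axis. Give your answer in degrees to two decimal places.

For 5f, l = 3.
|L|² = l(l+1)ℏ² = 12ℏ², so |L| = 2√3 ℏ.
The smallest angle corresponds to the largest L_z, i.e. m_l = l = 3, giving L_z = 3ℏ.
cos θ_min = 3/√12, so θ_min ≈ 30.00°.

θ_min ≈ 30.00°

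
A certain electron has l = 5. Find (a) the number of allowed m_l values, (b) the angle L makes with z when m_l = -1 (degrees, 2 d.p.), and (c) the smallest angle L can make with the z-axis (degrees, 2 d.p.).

11 values; θ(m_l=-1) ≈ 100.52°; θ_min ≈ 24.09°

There are 2l+1 = 11 values of m_l.
For m_l = -1: cos θ = -1/√30, θ ≈ 100.52°.
cos θ_min = 5/√30, so θ_min ≈ 24.09°.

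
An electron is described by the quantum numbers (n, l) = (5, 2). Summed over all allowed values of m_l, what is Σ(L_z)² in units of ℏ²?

Σ(L_z)² = 10 ℏ²

The allowed m_l values are -2, -1, 0, 1, 2.
Σ m_l² = l(l+1)(2l+1)/3 = 2·3·5/3 = 10.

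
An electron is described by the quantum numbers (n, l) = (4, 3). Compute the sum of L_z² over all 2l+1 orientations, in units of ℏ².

The allowed m_l values are -3, -2, -1, 0, 1, 2, 3.
Σ m_l² = 2·(1 + 4 + 9) = 28.

Σ(L_z)² = 28 ℏ²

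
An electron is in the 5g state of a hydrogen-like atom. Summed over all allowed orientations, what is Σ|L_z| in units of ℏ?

The 5g subshell has l = 4.
m_l ∈ {-4, -3, -2, -1, 0, 1, 2, 3, 4}.
Σ|m_l| = l(l+1) = 20.

Σ|L_z| = 20 ℏ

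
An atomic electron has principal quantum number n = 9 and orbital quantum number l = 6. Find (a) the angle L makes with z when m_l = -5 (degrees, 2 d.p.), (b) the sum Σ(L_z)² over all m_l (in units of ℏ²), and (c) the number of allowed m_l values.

θ(m_l=-5) ≈ 140.49°; Σ(L_z)² = 182 ℏ²; 13 values

For m_l = -5: cos θ = -5/√42, θ ≈ 140.49°.
Σ m_l² = 182, so Σ(L_z)² = 182 ℏ².
There are 2l+1 = 13 values of m_l.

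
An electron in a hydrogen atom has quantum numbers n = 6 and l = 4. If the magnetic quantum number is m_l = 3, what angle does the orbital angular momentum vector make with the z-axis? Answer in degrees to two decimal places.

θ ≈ 47.87°

|L| = ℏ√(l(l+1)) = 2√5 ℏ.
L_z = m_l ℏ = 3ℏ.
cos θ = L_z/|L| = 3/√20, so θ ≈ 47.87°.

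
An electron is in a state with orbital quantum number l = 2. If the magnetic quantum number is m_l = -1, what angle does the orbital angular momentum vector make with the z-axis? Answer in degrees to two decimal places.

|L|² = l(l+1)ℏ² = 6ℏ², so |L| = √6 ℏ.
L_z = m_l ℏ = −1ℏ.
cos θ = L_z/|L| = -1/√6, so θ ≈ 114.09°.

θ ≈ 114.09°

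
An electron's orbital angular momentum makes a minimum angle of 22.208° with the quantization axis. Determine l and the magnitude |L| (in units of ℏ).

l = 6, |L| = √42 ℏ ≈ 6.481ℏ

At minimum angle, m_l = l, so cos θ = l/√(l(l+1)); cos²θ = l/(l+1) = 0.8571.
l = cos²θ/sin²θ ≈ 6.
Then |L| = ℏ√(6·7) = √42 ℏ.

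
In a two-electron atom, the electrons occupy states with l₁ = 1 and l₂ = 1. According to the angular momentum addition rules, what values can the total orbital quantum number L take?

The total orbital quantum number L ranges from |l₁ − l₂| to l₁ + l₂ in integer steps.
L ∈ {0, 1, 2}.

L = 0, 1, 2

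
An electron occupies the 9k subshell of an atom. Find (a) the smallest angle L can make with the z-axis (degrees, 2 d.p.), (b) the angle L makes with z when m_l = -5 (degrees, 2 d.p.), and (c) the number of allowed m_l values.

The 9k subshell has l = 7.
cos θ_min = 7/√56, so θ_min ≈ 20.70°.
For m_l = -5: cos θ = -5/√56, θ ≈ 131.92°.
There are 2l+1 = 15 values of m_l.

θ_min ≈ 20.70°; θ(m_l=-5) ≈ 131.92°; 15 values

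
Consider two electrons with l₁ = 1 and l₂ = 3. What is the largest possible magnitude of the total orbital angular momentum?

By the triangle rule, |l₁ − l₂| ≤ L ≤ l₁ + l₂.
L ∈ {2, 3, 4}.
The largest magnitude corresponds to L = 4: |L_tot| = ℏ√(4·5) = 2√5 ℏ.

|L_tot|_max = 2√5 ℏ ≈ 4.472ℏ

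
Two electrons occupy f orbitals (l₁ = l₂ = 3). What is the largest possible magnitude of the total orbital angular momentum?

|L_tot|_max = √42 ℏ ≈ 6.481ℏ

Angular momentum addition gives L = |l₁ − l₂|, …, l₁ + l₂.
Allowed values: L = 0, 1, 2, 3, 4, 5, 6.
The largest magnitude corresponds to L = 6: |L_tot| = ℏ√(6·7) = √42 ℏ.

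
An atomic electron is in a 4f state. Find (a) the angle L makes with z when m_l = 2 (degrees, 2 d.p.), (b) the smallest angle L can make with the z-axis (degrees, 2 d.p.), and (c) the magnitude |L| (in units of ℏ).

θ(m_l=2) ≈ 54.74°; θ_min ≈ 30.00°; |L| = 2√3 ℏ ≈ 3.464ℏ

For 4f, l = 3.
For m_l = 2: cos θ = 2/√12, θ ≈ 54.74°.
cos θ_min = 3/√12, so θ_min ≈ 30.00°.
|L| = ℏ√(3·4) = 2√3 ℏ ≈ 3.464ℏ.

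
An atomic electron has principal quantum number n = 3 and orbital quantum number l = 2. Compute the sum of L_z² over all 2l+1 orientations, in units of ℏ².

Σ(L_z)² = 10 ℏ²

m_l ∈ {-2, -1, 0, 1, 2}.
Σ m_l² = l(l+1)(2l+1)/3 = 2·3·5/3 = 10.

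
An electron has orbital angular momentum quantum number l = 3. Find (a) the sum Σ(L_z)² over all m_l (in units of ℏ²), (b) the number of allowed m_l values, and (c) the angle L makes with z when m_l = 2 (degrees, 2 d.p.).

Σ(L_z)² = 28 ℏ²; 7 values; θ(m_l=2) ≈ 54.74°

Σ m_l² = 28, so Σ(L_z)² = 28 ℏ².
There are 2l+1 = 7 values of m_l.
For m_l = 2: cos θ = 2/√12, θ ≈ 54.74°.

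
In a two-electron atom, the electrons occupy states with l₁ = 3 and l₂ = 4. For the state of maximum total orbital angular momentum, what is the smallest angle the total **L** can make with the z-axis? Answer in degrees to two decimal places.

θ_min ≈ 20.70°

Angular momentum addition gives L = |l₁ − l₂|, …, l₁ + l₂.
L ∈ {1, 2, 3, 4, 5, 6, 7}.
The maximum is L = 7, with |L_tot| = ℏ√(7·8) = 2√14 ℏ.
The minimum angle with z is arccos(7/√56) ≈ 20.70°.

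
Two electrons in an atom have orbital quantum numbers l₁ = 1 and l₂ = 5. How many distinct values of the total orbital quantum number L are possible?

By the triangle rule, |l₁ − l₂| ≤ L ≤ l₁ + l₂.
Allowed values: L = 4, 5, 6.
That is 3 values.

3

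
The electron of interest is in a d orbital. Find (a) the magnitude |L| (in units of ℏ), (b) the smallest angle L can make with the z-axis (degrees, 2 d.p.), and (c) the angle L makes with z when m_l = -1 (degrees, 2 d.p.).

D corresponds to l = 2.
|L| = ℏ√(2·3) = √6 ℏ ≈ 2.449ℏ.
cos θ_min = 2/√6, so θ_min ≈ 35.26°.
For m_l = -1: cos θ = -1/√6, θ ≈ 114.09°.

|L| = √6 ℏ ≈ 2.449ℏ; θ_min ≈ 35.26°; θ(m_l=-1) ≈ 114.09°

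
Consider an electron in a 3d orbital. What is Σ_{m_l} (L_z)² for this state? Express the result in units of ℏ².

For 3d, l = 2.
m_l ∈ {-2, -1, 0, 1, 2}.
Summing m² from −2 to 2: Σ m_l² = 10.

Σ(L_z)² = 10 ℏ²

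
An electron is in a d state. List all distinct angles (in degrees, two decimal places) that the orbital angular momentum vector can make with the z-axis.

θ ∈ {35.26°, 65.91°, 90.00°, 114.09°, 144.74°}

For a d orbital, l = 2.
|L| = √(l(l+1)) ℏ = √6 ℏ.
cos θ = m_l/√6 for each m_l ∈ {-2, -1, 0, 1, 2}.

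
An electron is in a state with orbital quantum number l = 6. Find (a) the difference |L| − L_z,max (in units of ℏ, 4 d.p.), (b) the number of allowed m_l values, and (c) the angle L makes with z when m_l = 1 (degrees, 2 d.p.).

|L|−L_z,max ≈ 0.4807ℏ; 13 values; θ(m_l=1) ≈ 81.12°

|L| − L_z,max = (√42 − 6)ℏ ≈ 0.4807ℏ.
There are 2l+1 = 13 values of m_l.
For m_l = 1: cos θ = 1/√42, θ ≈ 81.12°.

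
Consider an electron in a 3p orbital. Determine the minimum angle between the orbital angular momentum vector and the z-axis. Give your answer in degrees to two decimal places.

θ_min ≈ 45.00°

For 3p, l = 1.
|L| = √(l(l+1)) ℏ = √2 ℏ.
The smallest angle corresponds to the largest L_z, i.e. m_l = l = 1, giving L_z = 1ℏ.
cos θ_min = 1/√2, so θ_min ≈ 45.00°.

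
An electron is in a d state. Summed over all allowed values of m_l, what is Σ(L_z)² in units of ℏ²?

Σ(L_z)² = 10 ℏ²

For a d orbital, l = 2.
m_l ∈ {-2, -1, 0, 1, 2}.
Σ m_l² = 2·(1 + 4) = 10.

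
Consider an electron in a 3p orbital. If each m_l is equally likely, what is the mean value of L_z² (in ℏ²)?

The 3p subshell has l = 1.
The allowed m_l values are -1, 0, 1.
Average of L_z² over 3 states: 2/3 ℏ² = 0.6667 ℏ².

⟨L_z²⟩ = 0.6667 ℏ²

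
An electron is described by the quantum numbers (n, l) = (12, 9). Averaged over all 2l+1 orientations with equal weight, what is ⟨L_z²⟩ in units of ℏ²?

⟨L_z²⟩ = 30 ℏ²

m_l runs from −9 to 9, i.e. {-9, -8, -7, -6, -5, -4, -3, -2, -1, 0, 1, 2, 3, 4, 5, 6, 7, 8, 9}.
Average of L_z² over 19 states: 570/19 ℏ² = 30 ℏ².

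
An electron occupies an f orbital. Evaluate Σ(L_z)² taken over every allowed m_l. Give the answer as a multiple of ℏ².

Σ(L_z)² = 28 ℏ²

An f state has l = 3.
m_l runs from −3 to 3, i.e. {-3, -2, -1, 0, 1, 2, 3}.
Σ m_l² = 2·(1 + 4 + 9) = 28.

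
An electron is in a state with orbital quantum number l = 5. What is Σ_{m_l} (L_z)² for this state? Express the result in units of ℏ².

Σ(L_z)² = 110 ℏ²

The allowed m_l values are -5, -4, -3, -2, -1, 0, 1, 2, 3, 4, 5.
Σ m_l² = 2·(1 + 4 + 9 + 16 + 25) = 110.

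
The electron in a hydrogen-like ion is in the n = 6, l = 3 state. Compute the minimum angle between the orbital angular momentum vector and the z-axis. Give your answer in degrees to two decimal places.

θ_min ≈ 30.00°

|L|² = l(l+1)ℏ² = 12ℏ², so |L| = 2√3 ℏ.
The smallest angle corresponds to the largest L_z, i.e. m_l = l = 3, giving L_z = 3ℏ.
cos θ_min = 3/√12, so θ_min ≈ 30.00°.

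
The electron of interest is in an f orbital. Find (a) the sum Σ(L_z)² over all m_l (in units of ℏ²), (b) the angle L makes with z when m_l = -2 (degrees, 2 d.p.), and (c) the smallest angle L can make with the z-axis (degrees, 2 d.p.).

Σ(L_z)² = 28 ℏ²; θ(m_l=-2) ≈ 125.26°; θ_min ≈ 30.00°

F corresponds to l = 3.
Σ m_l² = 28, so Σ(L_z)² = 28 ℏ².
For m_l = -2: cos θ = -2/√12, θ ≈ 125.26°.
cos θ_min = 3/√12, so θ_min ≈ 30.00°.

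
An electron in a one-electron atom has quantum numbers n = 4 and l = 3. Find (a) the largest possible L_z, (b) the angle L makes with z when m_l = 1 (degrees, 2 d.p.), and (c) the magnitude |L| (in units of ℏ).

L_z,max = lℏ = 3ℏ.
For m_l = 1: cos θ = 1/√12, θ ≈ 73.22°.
|L| = ℏ√(3·4) = 2√3 ℏ ≈ 3.464ℏ.

L_z,max = 3ℏ; θ(m_l=1) ≈ 73.22°; |L| = 2√3 ℏ ≈ 3.464ℏ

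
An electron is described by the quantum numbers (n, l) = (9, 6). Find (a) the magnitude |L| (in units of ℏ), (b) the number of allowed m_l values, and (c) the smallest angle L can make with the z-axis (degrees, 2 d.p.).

|L| = ℏ√(6·7) = √42 ℏ ≈ 6.481ℏ.
There are 2l+1 = 13 values of m_l.
cos θ_min = 6/√42, so θ_min ≈ 22.21°.

|L| = √42 ℏ ≈ 6.481ℏ; 13 values; θ_min ≈ 22.21°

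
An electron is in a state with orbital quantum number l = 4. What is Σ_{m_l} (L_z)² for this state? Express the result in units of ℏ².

Σ(L_z)² = 60 ℏ²

m_l ∈ {-4, -3, -2, -1, 0, 1, 2, 3, 4}.
Summing m² from −4 to 4: Σ m_l² = 60.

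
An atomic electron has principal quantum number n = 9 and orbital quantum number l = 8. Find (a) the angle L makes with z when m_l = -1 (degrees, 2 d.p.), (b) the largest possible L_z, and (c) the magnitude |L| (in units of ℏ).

θ(m_l=-1) ≈ 96.77°; L_z,max = 8ℏ; |L| = 6√2 ℏ ≈ 8.485ℏ

For m_l = -1: cos θ = -1/√72, θ ≈ 96.77°.
L_z,max = lℏ = 8ℏ.
|L| = ℏ√(8·9) = 6√2 ℏ ≈ 8.485ℏ.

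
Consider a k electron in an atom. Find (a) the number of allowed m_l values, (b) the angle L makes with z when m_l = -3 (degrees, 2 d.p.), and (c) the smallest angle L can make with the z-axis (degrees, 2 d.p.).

For a k orbital, l = 7.
There are 2l+1 = 15 values of m_l.
For m_l = -3: cos θ = -3/√56, θ ≈ 113.63°.
cos θ_min = 7/√56, so θ_min ≈ 20.70°.

15 values; θ(m_l=-3) ≈ 113.63°; θ_min ≈ 20.70°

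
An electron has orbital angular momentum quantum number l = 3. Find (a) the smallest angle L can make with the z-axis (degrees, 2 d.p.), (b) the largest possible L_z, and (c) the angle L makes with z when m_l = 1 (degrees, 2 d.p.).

cos θ_min = 3/√12, so θ_min ≈ 30.00°.
L_z,max = lℏ = 3ℏ.
For m_l = 1: cos θ = 1/√12, θ ≈ 73.22°.

θ_min ≈ 30.00°; L_z,max = 3ℏ; θ(m_l=1) ≈ 73.22°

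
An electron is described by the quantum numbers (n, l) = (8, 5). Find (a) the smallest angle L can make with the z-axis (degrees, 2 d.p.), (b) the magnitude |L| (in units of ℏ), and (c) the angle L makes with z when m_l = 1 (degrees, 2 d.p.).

cos θ_min = 5/√30, so θ_min ≈ 24.09°.
|L| = ℏ√(5·6) = √30 ℏ ≈ 5.477ℏ.
For m_l = 1: cos θ = 1/√30, θ ≈ 79.48°.

θ_min ≈ 24.09°; |L| = √30 ℏ ≈ 5.477ℏ; θ(m_l=1) ≈ 79.48°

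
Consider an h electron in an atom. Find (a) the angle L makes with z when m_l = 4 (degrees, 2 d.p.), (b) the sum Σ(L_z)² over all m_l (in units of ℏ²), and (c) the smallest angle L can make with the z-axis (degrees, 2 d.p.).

For an h orbital, l = 5.
For m_l = 4: cos θ = 4/√30, θ ≈ 43.09°.
Σ m_l² = 110, so Σ(L_z)² = 110 ℏ².
cos θ_min = 5/√30, so θ_min ≈ 24.09°.

θ(m_l=4) ≈ 43.09°; Σ(L_z)² = 110 ℏ²; θ_min ≈ 24.09°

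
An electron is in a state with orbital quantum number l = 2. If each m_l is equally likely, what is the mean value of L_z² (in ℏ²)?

The allowed m_l values are -2, -1, 0, 1, 2.
Average of L_z² over 5 states: 10/5 ℏ² = 2 ℏ².

⟨L_z²⟩ = 2 ℏ²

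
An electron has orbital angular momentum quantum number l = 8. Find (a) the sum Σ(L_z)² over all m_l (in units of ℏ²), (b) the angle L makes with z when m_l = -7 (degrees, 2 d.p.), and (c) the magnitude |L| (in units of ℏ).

Σ m_l² = 408, so Σ(L_z)² = 408 ℏ².
For m_l = -7: cos θ = -7/√72, θ ≈ 145.58°.
|L| = ℏ√(8·9) = 6√2 ℏ ≈ 8.485ℏ.

Σ(L_z)² = 408 ℏ²; θ(m_l=-7) ≈ 145.58°; |L| = 6√2 ℏ ≈ 8.485ℏ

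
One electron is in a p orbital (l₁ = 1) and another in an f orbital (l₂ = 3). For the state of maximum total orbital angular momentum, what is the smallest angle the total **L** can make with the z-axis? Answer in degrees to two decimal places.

L runs from |1 − 3| = 2 to 1 + 3 = 4.
So L can be 2, 3, 4.
The maximum is L = 4, with |L_tot| = ℏ√(4·5) = 2√5 ℏ.
The minimum angle with z is arccos(4/√20) ≈ 26.57°.

θ_min ≈ 26.57°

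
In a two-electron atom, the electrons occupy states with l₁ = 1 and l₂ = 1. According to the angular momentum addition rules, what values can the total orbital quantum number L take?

L = 0, 1, 2

Angular momentum addition gives L = |l₁ − l₂|, …, l₁ + l₂.
L ∈ {0, 1, 2}.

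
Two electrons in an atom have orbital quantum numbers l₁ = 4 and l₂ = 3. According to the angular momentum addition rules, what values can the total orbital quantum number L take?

L = 1, 2, 3, 4, 5, 6, 7

By the triangle rule, |l₁ − l₂| ≤ L ≤ l₁ + l₂.
L ∈ {1, 2, 3, 4, 5, 6, 7}.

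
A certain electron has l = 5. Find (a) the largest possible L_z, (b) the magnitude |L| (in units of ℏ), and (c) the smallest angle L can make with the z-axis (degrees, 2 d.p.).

L_z,max = lℏ = 5ℏ.
|L| = ℏ√(5·6) = √30 ℏ ≈ 5.477ℏ.
cos θ_min = 5/√30, so θ_min ≈ 24.09°.

L_z,max = 5ℏ; |L| = √30 ℏ ≈ 5.477ℏ; θ_min ≈ 24.09°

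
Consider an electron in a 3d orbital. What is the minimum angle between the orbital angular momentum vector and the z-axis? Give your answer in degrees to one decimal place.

θ_min ≈ 35.3°

For 3d, l = 2.
|L| = ℏ√(l(l+1)) = √6 ℏ.
The smallest angle corresponds to the largest L_z, i.e. m_l = l = 2, giving L_z = 2ℏ.
cos θ_min = 2/√6, so θ_min ≈ 35.3°.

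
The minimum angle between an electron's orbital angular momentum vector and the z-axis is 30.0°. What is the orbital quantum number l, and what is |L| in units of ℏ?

l = 3, |L| = 2√3 ℏ ≈ 3.464ℏ

At minimum angle, m_l = l, so cos θ = l/√(l(l+1)); cos²θ = l/(l+1) = 0.7500.
Thus l = 0.7500/(1 − 0.7500) ≈ 3.
Then |L| = ℏ√(3·4) = 2√3 ℏ.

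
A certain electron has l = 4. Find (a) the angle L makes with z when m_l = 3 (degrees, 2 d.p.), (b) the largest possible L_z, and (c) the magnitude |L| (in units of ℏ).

θ(m_l=3) ≈ 47.87°; L_z,max = 4ℏ; |L| = 2√5 ℏ ≈ 4.472ℏ

For m_l = 3: cos θ = 3/√20, θ ≈ 47.87°.
L_z,max = lℏ = 4ℏ.
|L| = ℏ√(4·5) = 2√5 ℏ ≈ 4.472ℏ.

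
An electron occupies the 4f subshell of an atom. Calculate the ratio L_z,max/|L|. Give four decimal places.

L_z,max/|L| = 0.8660

For 4f, l = 3.
|L| = 2√3 ℏ ≈ 3.4641ℏ, while L_z,max = lℏ = 3ℏ.
L_z,max/|L| = 3/√12 = 0.8660.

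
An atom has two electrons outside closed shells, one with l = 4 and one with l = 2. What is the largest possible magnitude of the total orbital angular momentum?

L runs from |4 − 2| = 2 to 4 + 2 = 6.
L ∈ {2, 3, 4, 5, 6}.
The largest magnitude corresponds to L = 6: |L_tot| = ℏ√(6·7) = √42 ℏ.

|L_tot|_max = √42 ℏ ≈ 6.481ℏ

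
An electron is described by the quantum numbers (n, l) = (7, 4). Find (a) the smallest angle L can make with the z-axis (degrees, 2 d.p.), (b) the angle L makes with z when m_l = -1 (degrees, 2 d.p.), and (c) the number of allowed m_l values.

cos θ_min = 4/√20, so θ_min ≈ 26.57°.
For m_l = -1: cos θ = -1/√20, θ ≈ 102.92°.
There are 2l+1 = 9 values of m_l.

θ_min ≈ 26.57°; θ(m_l=-1) ≈ 102.92°; 9 values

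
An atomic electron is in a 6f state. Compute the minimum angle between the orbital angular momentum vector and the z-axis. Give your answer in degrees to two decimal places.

6f means n = 6, l = 3.
|L| = ℏ√(l(l+1)) = 2√3 ℏ.
The smallest angle corresponds to the largest L_z, i.e. m_l = l = 3, giving L_z = 3ℏ.
cos θ_min = 3/√12, so θ_min ≈ 30.00°.

θ_min ≈ 30.00°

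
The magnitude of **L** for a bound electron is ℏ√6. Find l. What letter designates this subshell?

l = 2 (d orbital)

(|L|/ℏ)² = l(l+1) = 6.
l² + l − 6 = 0 ⇒ l = 2.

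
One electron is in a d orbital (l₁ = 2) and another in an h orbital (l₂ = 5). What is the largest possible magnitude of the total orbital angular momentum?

The total orbital quantum number L ranges from |l₁ − l₂| to l₁ + l₂ in integer steps.
Allowed values: L = 3, 4, 5, 6, 7.
The largest magnitude corresponds to L = 7: |L_tot| = ℏ√(7·8) = 2√14 ℏ.

|L_tot|_max = 2√14 ℏ ≈ 7.483ℏ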